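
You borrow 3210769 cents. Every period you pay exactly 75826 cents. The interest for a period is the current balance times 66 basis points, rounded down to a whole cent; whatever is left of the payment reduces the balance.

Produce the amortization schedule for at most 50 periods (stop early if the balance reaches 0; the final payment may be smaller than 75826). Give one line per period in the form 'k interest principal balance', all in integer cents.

1. interest=⌊3210769·66/10000⌋=21191; principal=75826-21191=54635; balance=3210769-54635=3156134
2. interest=⌊3156134·66/10000⌋=20830; principal=75826-20830=54996; balance=3156134-54996=3101138
3. interest=⌊3101138·66/10000⌋=20467; principal=75826-20467=55359; balance=3101138-55359=3045779
4. interest=⌊3045779·66/10000⌋=20102; principal=75826-20102=55724; balance=3045779-55724=2990055
5. interest=⌊2990055·66/10000⌋=19734; principal=75826-19734=56092; balance=2990055-56092=2933963
6. interest=⌊2933963·66/10000⌋=19364; principal=75826-19364=56462; balance=2933963-56462=2877501
7. interest=⌊2877501·66/10000⌋=18991; principal=75826-18991=56835; balance=2877501-56835=2820666
8. interest=⌊2820666·66/10000⌋=18616; principal=75826-18616=57210; balance=2820666-57210=2763456
9. interest=⌊2763456·66/10000⌋=18238; principal=75826-18238=57588; balance=2763456-57588=2705868
10. interest=⌊2705868·66/10000⌋=17858; principal=75826-17858=57968; balance=2705868-57968=2647900
11. interest=⌊2647900·66/10000⌋=17476; principal=75826-17476=58350; balance=2647900-58350=2589550
12. interest=⌊2589550·66/10000⌋=17091; principal=75826-17091=58735; balance=2589550-58735=2530815
13. interest=⌊2530815·66/10000⌋=16703; principal=75826-16703=59123; balance=2530815-59123=2471692
14. interest=⌊2471692·66/10000⌋=16313; principal=75826-16313=59513; balance=2471692-59513=2412179
15. interest=⌊2412179·66/10000⌋=15920; principal=75826-15920=59906; balance=2412179-59906=2352273
16. interest=⌊2352273·66/10000⌋=15525; principal=75826-15525=60301; balance=2352273-60301=2291972
17. interest=⌊2291972·66/10000⌋=15127; principal=75826-15127=60699; balance=2291972-60699=2231273
18. interest=⌊2231273·66/10000⌋=14726; principal=75826-14726=61100; balance=2231273-61100=2170173
19. interest=⌊2170173·66/10000⌋=14323; principal=75826-14323=61503; balance=2170173-61503=2108670
20. interest=⌊2108670·66/10000⌋=13917; principal=75826-13917=61909; balance=2108670-61909=2046761
21. interest=⌊2046761·66/10000⌋=13508; principal=75826-13508=62318; balance=2046761-62318=1984443
22. interest=⌊1984443·66/10000⌋=13097; principal=75826-13097=62729; balance=1984443-62729=1921714
23. interest=⌊1921714·66/10000⌋=12683; principal=75826-12683=63143; balance=1921714-63143=1858571
24. interest=⌊1858571·66/10000⌋=12266; principal=75826-12266=63560; balance=1858571-63560=1795011
25. interest=⌊1795011·66/10000⌋=11847; principal=75826-11847=63979; balance=1795011-63979=1731032
26. interest=⌊1731032·66/10000⌋=11424; principal=75826-11424=64402; balance=1731032-64402=1666630
27. interest=⌊1666630·66/10000⌋=10999; principal=75826-10999=64827; balance=1666630-64827=1601803
28. interest=⌊1601803·66/10000⌋=10571; principal=75826-10571=65255; balance=1601803-65255=1536548
29. interest=⌊1536548·66/10000⌋=10141; principal=75826-10141=65685; balance=1536548-65685=1470863
30. interest=⌊1470863·66/10000⌋=9707; principal=75826-9707=66119; balance=1470863-66119=1404744
31. interest=⌊1404744·66/10000⌋=9271; principal=75826-9271=66555; balance=1404744-66555=1338189
32. interest=⌊1338189·66/10000⌋=8832; principal=75826-8832=66994; balance=1338189-66994=1271195
33. interest=⌊1271195·66/10000⌋=8389; principal=75826-8389=67437; balance=1271195-67437=1203758
34. interest=⌊1203758·66/10000⌋=7944; principal=75826-7944=67882; balance=1203758-67882=1135876
35. interest=⌊1135876·66/10000⌋=7496; principal=75826-7496=68330; balance=1135876-68330=1067546
36. interest=⌊1067546·66/10000⌋=7045; principal=75826-7045=68781; balance=1067546-68781=998765
37. interest=⌊998765·66/10000⌋=6591; principal=75826-6591=69235; balance=998765-69235=929530
38. interest=⌊929530·66/10000⌋=6134; principal=75826-6134=69692; balance=929530-69692=859838
39. interest=⌊859838·66/10000⌋=5674; principal=75826-5674=70152; balance=859838-70152=789686
40. interest=⌊789686·66/10000⌋=5211; principal=75826-5211=70615; balance=789686-70615=719071
41. interest=⌊719071·66/10000⌋=4745; principal=75826-4745=71081; balance=719071-71081=647990
42. interest=⌊647990·66/10000⌋=4276; principal=75826-4276=71550; balance=647990-71550=576440
43. interest=⌊576440·66/10000⌋=3804; principal=75826-3804=72022; balance=576440-72022=504418
44. interest=⌊504418·66/10000⌋=3329; principal=75826-3329=72497; balance=504418-72497=431921
45. interest=⌊431921·66/10000⌋=2850; principal=75826-2850=72976; balance=431921-72976=358945
46. interest=⌊358945·66/10000⌋=2369; principal=75826-2369=73457; balance=358945-73457=285488
47. interest=⌊285488·66/10000⌋=1884; principal=75826-1884=73942; balance=285488-73942=211546
48. interest=⌊211546·66/10000⌋=1396; principal=75826-1396=74430; balance=211546-74430=137116
49. interest=⌊137116·66/10000⌋=904; principal=75826-904=74922; balance=137116-74922=62194
50. interest=⌊62194·66/10000⌋=410; principal=min(75826-410,62194)=62194; balance=62194-62194=0

1 21191 54635 3156134
2 20830 54996 3101138
3 20467 55359 3045779
4 20102 55724 2990055
5 19734 56092 2933963
6 19364 56462 2877501
7 18991 56835 2820666
8 18616 57210 2763456
9 18238 57588 2705868
10 17858 57968 2647900
11 17476 58350 2589550
12 17091 58735 2530815
13 16703 59123 2471692
14 16313 59513 2412179
15 15920 59906 2352273
16 15525 60301 2291972
17 15127 60699 2231273
18 14726 61100 2170173
19 14323 61503 2108670
20 13917 61909 2046761
21 13508 62318 1984443
22 13097 62729 1921714
23 12683 63143 1858571
24 12266 63560 1795011
25 11847 63979 1731032
26 11424 64402 1666630
27 10999 64827 1601803
28 10571 65255 1536548
29 10141 65685 1470863
30 9707 66119 1404744
31 9271 66555 1338189
32 8832 66994 1271195
33 8389 67437 1203758
34 7944 67882 1135876
35 7496 68330 1067546
36 7045 68781 998765
37 6591 69235 929530
38 6134 69692 859838
39 5674 70152 789686
40 5211 70615 719071
41 4745 71081 647990
42 4276 71550 576440
43 3804 72022 504418
44 3329 72497 431921
45 2850 72976 358945
46 2369 73457 285488
47 1884 73942 211546
48 1396 74430 137116
49 904 74922 62194
50 410 62194 0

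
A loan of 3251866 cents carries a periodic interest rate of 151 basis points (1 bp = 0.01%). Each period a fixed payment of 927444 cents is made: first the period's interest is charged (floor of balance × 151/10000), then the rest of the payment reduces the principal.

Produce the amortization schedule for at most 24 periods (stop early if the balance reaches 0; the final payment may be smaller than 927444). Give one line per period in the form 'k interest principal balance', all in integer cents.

1. interest=⌊3251866·151/10000⌋=49103; principal=927444-49103=878341; balance=3251866-878341=2373525
2. interest=⌊2373525·151/10000⌋=35840; principal=927444-35840=891604; balance=2373525-891604=1481921
3. interest=⌊1481921·151/10000⌋=22377; principal=927444-22377=905067; balance=1481921-905067=576854
4. interest=⌊576854·151/10000⌋=8710; principal=min(927444-8710,576854)=576854; balance=576854-576854=0

1 49103 878341 2373525
2 35840 891604 1481921
3 22377 905067 576854
4 8710 576854 0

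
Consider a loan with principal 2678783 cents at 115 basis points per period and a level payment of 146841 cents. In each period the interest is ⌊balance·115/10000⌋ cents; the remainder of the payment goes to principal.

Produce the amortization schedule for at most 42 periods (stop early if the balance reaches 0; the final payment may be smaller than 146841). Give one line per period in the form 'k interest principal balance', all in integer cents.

1. interest=⌊2678783·115/10000⌋=30806; principal=146841-30806=116035; balance=2678783-116035=2562748
2. interest=⌊2562748·115/10000⌋=29471; principal=146841-29471=117370; balance=2562748-117370=2445378
3. interest=⌊2445378·115/10000⌋=28121; principal=146841-28121=118720; balance=2445378-118720=2326658
4. interest=⌊2326658·115/10000⌋=26756; principal=146841-26756=120085; balance=2326658-120085=2206573
5. interest=⌊2206573·115/10000⌋=25375; principal=146841-25375=121466; balance=2206573-121466=2085107
6. interest=⌊2085107·115/10000⌋=23978; principal=146841-23978=122863; balance=2085107-122863=1962244
7. interest=⌊1962244·115/10000⌋=22565; principal=146841-22565=124276; balance=1962244-124276=1837968
8. interest=⌊1837968·115/10000⌋=21136; principal=146841-21136=125705; balance=1837968-125705=1712263
9. interest=⌊1712263·115/10000⌋=19691; principal=146841-19691=127150; balance=1712263-127150=1585113
10. interest=⌊1585113·115/10000⌋=18228; principal=146841-18228=128613; balance=1585113-128613=1456500
11. interest=⌊1456500·115/10000⌋=16749; principal=146841-16749=130092; balance=1456500-130092=1326408
12. interest=⌊1326408·115/10000⌋=15253; principal=146841-15253=131588; balance=1326408-131588=1194820
13. interest=⌊1194820·115/10000⌋=13740; principal=146841-13740=133101; balance=1194820-133101=1061719
14. interest=⌊1061719·115/10000⌋=12209; principal=146841-12209=134632; balance=1061719-134632=927087
15. interest=⌊927087·115/10000⌋=10661; principal=146841-10661=136180; balance=927087-136180=790907
16. interest=⌊790907·115/10000⌋=9095; principal=146841-9095=137746; balance=790907-137746=653161
17. interest=⌊653161·115/10000⌋=7511; principal=146841-7511=139330; balance=653161-139330=513831
18. interest=⌊513831·115/10000⌋=5909; principal=146841-5909=140932; balance=513831-140932=372899
19. interest=⌊372899·115/10000⌋=4288; principal=146841-4288=142553; balance=372899-142553=230346
20. interest=⌊230346·115/10000⌋=2648; principal=146841-2648=144193; balance=230346-144193=86153
21. interest=⌊86153·115/10000⌋=990; principal=min(146841-990,86153)=86153; balance=86153-86153=0

1 30806 116035 2562748
2 29471 117370 2445378
3 28121 118720 2326658
4 26756 120085 2206573
5 25375 121466 2085107
6 23978 122863 1962244
7 22565 124276 1837968
8 21136 125705 1712263
9 19691 127150 1585113
10 18228 128613 1456500
11 16749 130092 1326408
12 15253 131588 1194820
13 13740 133101 1061719
14 12209 134632 927087
15 10661 136180 790907
16 9095 137746 653161
17 7511 139330 513831
18 5909 140932 372899
19 4288 142553 230346
20 2648 144193 86153
21 990 86153 0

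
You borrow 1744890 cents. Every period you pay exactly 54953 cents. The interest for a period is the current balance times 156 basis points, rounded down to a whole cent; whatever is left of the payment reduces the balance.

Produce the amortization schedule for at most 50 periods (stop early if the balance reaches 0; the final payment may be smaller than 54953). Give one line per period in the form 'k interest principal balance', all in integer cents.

1. interest=⌊1744890·156/10000⌋=27220; principal=54953-27220=27733; balance=1744890-27733=1717157
2. interest=⌊1717157·156/10000⌋=26787; principal=54953-26787=28166; balance=1717157-28166=1688991
3. interest=⌊1688991·156/10000⌋=26348; principal=54953-26348=28605; balance=1688991-28605=1660386
4. interest=⌊1660386·156/10000⌋=25902; principal=54953-25902=29051; balance=1660386-29051=1631335
5. interest=⌊1631335·156/10000⌋=25448; principal=54953-25448=29505; balance=1631335-29505=1601830
6. interest=⌊1601830·156/10000⌋=24988; principal=54953-24988=29965; balance=1601830-29965=1571865
7. interest=⌊1571865·156/10000⌋=24521; principal=54953-24521=30432; balance=1571865-30432=1541433
8. interest=⌊1541433·156/10000⌋=24046; principal=54953-24046=30907; balance=1541433-30907=1510526
9. interest=⌊1510526·156/10000⌋=23564; principal=54953-23564=31389; balance=1510526-31389=1479137
10. interest=⌊1479137·156/10000⌋=23074; principal=54953-23074=31879; balance=1479137-31879=1447258
11. interest=⌊1447258·156/10000⌋=22577; principal=54953-22577=32376; balance=1447258-32376=1414882
12. interest=⌊1414882·156/10000⌋=22072; principal=54953-22072=32881; balance=1414882-32881=1382001
13. interest=⌊1382001·156/10000⌋=21559; principal=54953-21559=33394; balance=1382001-33394=1348607
14. interest=⌊1348607·156/10000⌋=21038; principal=54953-21038=33915; balance=1348607-33915=1314692
15. interest=⌊1314692·156/10000⌋=20509; principal=54953-20509=34444; balance=1314692-34444=1280248
16. interest=⌊1280248·156/10000⌋=19971; principal=54953-19971=34982; balance=1280248-34982=1245266
17. interest=⌊1245266·156/10000⌋=19426; principal=54953-19426=35527; balance=1245266-35527=1209739
18. interest=⌊1209739·156/10000⌋=18871; principal=54953-18871=36082; balance=1209739-36082=1173657
19. interest=⌊1173657·156/10000⌋=18309; principal=54953-18309=36644; balance=1173657-36644=1137013
20. interest=⌊1137013·156/10000⌋=17737; principal=54953-17737=37216; balance=1137013-37216=1099797
21. interest=⌊1099797·156/10000⌋=17156; principal=54953-17156=37797; balance=1099797-37797=1062000
22. interest=⌊1062000·156/10000⌋=16567; principal=54953-16567=38386; balance=1062000-38386=1023614
23. interest=⌊1023614·156/10000⌋=15968; principal=54953-15968=38985; balance=1023614-38985=984629
24. interest=⌊984629·156/10000⌋=15360; principal=54953-15360=39593; balance=984629-39593=945036
25. interest=⌊945036·156/10000⌋=14742; principal=54953-14742=40211; balance=945036-40211=904825
26. interest=⌊904825·156/10000⌋=14115; principal=54953-14115=40838; balance=904825-40838=863987
27. interest=⌊863987·156/10000⌋=13478; principal=54953-13478=41475; balance=863987-41475=822512
28. interest=⌊822512·156/10000⌋=12831; principal=54953-12831=42122; balance=822512-42122=780390
29. interest=⌊780390·156/10000⌋=12174; principal=54953-12174=42779; balance=780390-42779=737611
30. interest=⌊737611·156/10000⌋=11506; principal=54953-11506=43447; balance=737611-43447=694164
31. interest=⌊694164·156/10000⌋=10828; principal=54953-10828=44125; balance=694164-44125=650039
32. interest=⌊650039·156/10000⌋=10140; principal=54953-10140=44813; balance=650039-44813=605226
33. interest=⌊605226·156/10000⌋=9441; principal=54953-9441=45512; balance=605226-45512=559714
34. interest=⌊559714·156/10000⌋=8731; principal=54953-8731=46222; balance=559714-46222=513492
35. interest=⌊513492·156/10000⌋=8010; principal=54953-8010=46943; balance=513492-46943=466549
36. interest=⌊466549·156/10000⌋=7278; principal=54953-7278=47675; balance=466549-47675=418874
37. interest=⌊418874·156/10000⌋=6534; principal=54953-6534=48419; balance=418874-48419=370455
38. interest=⌊370455·156/10000⌋=5779; principal=54953-5779=49174; balance=370455-49174=321281
39. interest=⌊321281·156/10000⌋=5011; principal=54953-5011=49942; balance=321281-49942=271339
40. interest=⌊271339·156/10000⌋=4232; principal=54953-4232=50721; balance=271339-50721=220618
41. interest=⌊220618·156/10000⌋=3441; principal=54953-3441=51512; balance=220618-51512=169106
42. interest=⌊169106·156/10000⌋=2638; principal=54953-2638=52315; balance=169106-52315=116791
43. interest=⌊116791·156/10000⌋=1821; principal=54953-1821=53132; balance=116791-53132=63659
44. interest=⌊63659·156/10000⌋=993; principal=54953-993=53960; balance=63659-53960=9699
45. interest=⌊9699·156/10000⌋=151; principal=min(54953-151,9699)=9699; balance=9699-9699=0

1 27220 27733 1717157
2 26787 28166 1688991
3 26348 28605 1660386
4 25902 29051 1631335
5 25448 29505 1601830
6 24988 29965 1571865
7 24521 30432 1541433
8 24046 30907 1510526
9 23564 31389 1479137
10 23074 31879 1447258
11 22577 32376 1414882
12 22072 32881 1382001
13 21559 33394 1348607
14 21038 33915 1314692
15 20509 34444 1280248
16 19971 34982 1245266
17 19426 35527 1209739
18 18871 36082 1173657
19 18309 36644 1137013
20 17737 37216 1099797
21 17156 37797 1062000
22 16567 38386 1023614
23 15968 38985 984629
24 15360 39593 945036
25 14742 40211 904825
26 14115 40838 863987
27 13478 41475 822512
28 12831 42122 780390
29 12174 42779 737611
30 11506 43447 694164
31 10828 44125 650039
32 10140 44813 605226
33 9441 45512 559714
34 8731 46222 513492
35 8010 46943 466549
36 7278 47675 418874
37 6534 48419 370455
38 5779 49174 321281
39 5011 49942 271339
40 4232 50721 220618
41 3441 51512 169106
42 2638 52315 116791
43 1821 53132 63659
44 993 53960 9699
45 151 9699 0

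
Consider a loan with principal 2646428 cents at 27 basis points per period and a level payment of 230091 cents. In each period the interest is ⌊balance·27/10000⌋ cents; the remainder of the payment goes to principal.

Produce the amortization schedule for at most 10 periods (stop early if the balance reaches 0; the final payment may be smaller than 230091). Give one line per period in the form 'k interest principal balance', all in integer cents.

1 7145 222946 2423482
2 6543 223548 2199934
3 5939 224152 1975782
4 5334 224757 1751025
5 4727 225364 1525661
6 4119 225972 1299689
7 3509 226582 1073107
8 2897 227194 845913
9 2283 227808 618105
10 1668 228423 389682

1. interest=⌊2646428·27/10000⌋=7145; principal=230091-7145=222946; balance=2646428-222946=2423482
2. interest=⌊2423482·27/10000⌋=6543; principal=230091-6543=223548; balance=2423482-223548=2199934
3. interest=⌊2199934·27/10000⌋=5939; principal=230091-5939=224152; balance=2199934-224152=1975782
4. interest=⌊1975782·27/10000⌋=5334; principal=230091-5334=224757; balance=1975782-224757=1751025
5. interest=⌊1751025·27/10000⌋=4727; principal=230091-4727=225364; balance=1751025-225364=1525661
6. interest=⌊1525661·27/10000⌋=4119; principal=230091-4119=225972; balance=1525661-225972=1299689
7. interest=⌊1299689·27/10000⌋=3509; principal=230091-3509=226582; balance=1299689-226582=1073107
8. interest=⌊1073107·27/10000⌋=2897; principal=230091-2897=227194; balance=1073107-227194=845913
9. interest=⌊845913·27/10000⌋=2283; principal=230091-2283=227808; balance=845913-227808=618105
10. interest=⌊618105·27/10000⌋=1668; principal=230091-1668=228423; balance=618105-228423=389682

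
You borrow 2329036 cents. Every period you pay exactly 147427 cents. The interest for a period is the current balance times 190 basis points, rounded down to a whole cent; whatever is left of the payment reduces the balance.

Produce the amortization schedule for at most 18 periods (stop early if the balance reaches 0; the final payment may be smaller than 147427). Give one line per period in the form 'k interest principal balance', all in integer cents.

1. interest=⌊2329036·190/10000⌋=44251; principal=147427-44251=103176; balance=2329036-103176=2225860
2. interest=⌊2225860·190/10000⌋=42291; principal=147427-42291=105136; balance=2225860-105136=2120724
3. interest=⌊2120724·190/10000⌋=40293; principal=147427-40293=107134; balance=2120724-107134=2013590
4. interest=⌊2013590·190/10000⌋=38258; principal=147427-38258=109169; balance=2013590-109169=1904421
5. interest=⌊1904421·190/10000⌋=36183; principal=147427-36183=111244; balance=1904421-111244=1793177
6. interest=⌊1793177·190/10000⌋=34070; principal=147427-34070=113357; balance=1793177-113357=1679820
7. interest=⌊1679820·190/10000⌋=31916; principal=147427-31916=115511; balance=1679820-115511=1564309
8. interest=⌊1564309·190/10000⌋=29721; principal=147427-29721=117706; balance=1564309-117706=1446603
9. interest=⌊1446603·190/10000⌋=27485; principal=147427-27485=119942; balance=1446603-119942=1326661
10. interest=⌊1326661·190/10000⌋=25206; principal=147427-25206=122221; balance=1326661-122221=1204440
11. interest=⌊1204440·190/10000⌋=22884; principal=147427-22884=124543; balance=1204440-124543=1079897
12. interest=⌊1079897·190/10000⌋=20518; principal=147427-20518=126909; balance=1079897-126909=952988
13. interest=⌊952988·190/10000⌋=18106; principal=147427-18106=129321; balance=952988-129321=823667
14. interest=⌊823667·190/10000⌋=15649; principal=147427-15649=131778; balance=823667-131778=691889
15. interest=⌊691889·190/10000⌋=13145; principal=147427-13145=134282; balance=691889-134282=557607
16. interest=⌊557607·190/10000⌋=10594; principal=147427-10594=136833; balance=557607-136833=420774
17. interest=⌊420774·190/10000⌋=7994; principal=147427-7994=139433; balance=420774-139433=281341
18. interest=⌊281341·190/10000⌋=5345; principal=147427-5345=142082; balance=281341-142082=139259

1 44251 103176 2225860
2 42291 105136 2120724
3 40293 107134 2013590
4 38258 109169 1904421
5 36183 111244 1793177
6 34070 113357 1679820
7 31916 115511 1564309
8 29721 117706 1446603
9 27485 119942 1326661
10 25206 122221 1204440
11 22884 124543 1079897
12 20518 126909 952988
13 18106 129321 823667
14 15649 131778 691889
15 13145 134282 557607
16 10594 136833 420774
17 7994 139433 281341
18 5345 142082 139259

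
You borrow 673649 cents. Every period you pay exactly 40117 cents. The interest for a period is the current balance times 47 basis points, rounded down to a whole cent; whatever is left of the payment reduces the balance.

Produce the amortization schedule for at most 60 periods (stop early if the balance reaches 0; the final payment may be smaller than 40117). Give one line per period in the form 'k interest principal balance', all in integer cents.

1 3166 36951 636698
2 2992 37125 599573
3 2817 37300 562273
4 2642 37475 524798
5 2466 37651 487147
6 2289 37828 449319
7 2111 38006 411313
8 1933 38184 373129
9 1753 38364 334765
10 1573 38544 296221
11 1392 38725 257496
12 1210 38907 218589
13 1027 39090 179499
14 843 39274 140225
15 659 39458 100767
16 473 39644 61123
17 287 39830 21293
18 100 21293 0

1. interest=⌊673649·47/10000⌋=3166; principal=40117-3166=36951; balance=673649-36951=636698
2. interest=⌊636698·47/10000⌋=2992; principal=40117-2992=37125; balance=636698-37125=599573
3. interest=⌊599573·47/10000⌋=2817; principal=40117-2817=37300; balance=599573-37300=562273
4. interest=⌊562273·47/10000⌋=2642; principal=40117-2642=37475; balance=562273-37475=524798
5. interest=⌊524798·47/10000⌋=2466; principal=40117-2466=37651; balance=524798-37651=487147
6. interest=⌊487147·47/10000⌋=2289; principal=40117-2289=37828; balance=487147-37828=449319
7. interest=⌊449319·47/10000⌋=2111; principal=40117-2111=38006; balance=449319-38006=411313
8. interest=⌊411313·47/10000⌋=1933; principal=40117-1933=38184; balance=411313-38184=373129
9. interest=⌊373129·47/10000⌋=1753; principal=40117-1753=38364; balance=373129-38364=334765
10. interest=⌊334765·47/10000⌋=1573; principal=40117-1573=38544; balance=334765-38544=296221
11. interest=⌊296221·47/10000⌋=1392; principal=40117-1392=38725; balance=296221-38725=257496
12. interest=⌊257496·47/10000⌋=1210; principal=40117-1210=38907; balance=257496-38907=218589
13. interest=⌊218589·47/10000⌋=1027; principal=40117-1027=39090; balance=218589-39090=179499
14. interest=⌊179499·47/10000⌋=843; principal=40117-843=39274; balance=179499-39274=140225
15. interest=⌊140225·47/10000⌋=659; principal=40117-659=39458; balance=140225-39458=100767
16. interest=⌊100767·47/10000⌋=473; principal=40117-473=39644; balance=100767-39644=61123
17. interest=⌊61123·47/10000⌋=287; principal=40117-287=39830; balance=61123-39830=21293
18. interest=⌊21293·47/10000⌋=100; principal=min(40117-100,21293)=21293; balance=21293-21293=0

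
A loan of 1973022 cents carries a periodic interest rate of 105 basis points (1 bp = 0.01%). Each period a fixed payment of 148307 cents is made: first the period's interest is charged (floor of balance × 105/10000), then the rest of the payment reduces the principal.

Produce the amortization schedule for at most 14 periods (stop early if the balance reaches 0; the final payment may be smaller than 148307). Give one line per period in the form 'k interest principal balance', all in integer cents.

1 20716 127591 1845431
2 19377 128930 1716501
3 18023 130284 1586217
4 16655 131652 1454565
5 15272 133035 1321530
6 13876 134431 1187099
7 12464 135843 1051256
8 11038 137269 913987
9 9596 138711 775276
10 8140 140167 635109
11 6668 141639 493470
12 5181 143126 350344
13 3678 144629 205715
14 2160 146147 59568

1. interest=⌊1973022·105/10000⌋=20716; principal=148307-20716=127591; balance=1973022-127591=1845431
2. interest=⌊1845431·105/10000⌋=19377; principal=148307-19377=128930; balance=1845431-128930=1716501
3. interest=⌊1716501·105/10000⌋=18023; principal=148307-18023=130284; balance=1716501-130284=1586217
4. interest=⌊1586217·105/10000⌋=16655; principal=148307-16655=131652; balance=1586217-131652=1454565
5. interest=⌊1454565·105/10000⌋=15272; principal=148307-15272=133035; balance=1454565-133035=1321530
6. interest=⌊1321530·105/10000⌋=13876; principal=148307-13876=134431; balance=1321530-134431=1187099
7. interest=⌊1187099·105/10000⌋=12464; principal=148307-12464=135843; balance=1187099-135843=1051256
8. interest=⌊1051256·105/10000⌋=11038; principal=148307-11038=137269; balance=1051256-137269=913987
9. interest=⌊913987·105/10000⌋=9596; principal=148307-9596=138711; balance=913987-138711=775276
10. interest=⌊775276·105/10000⌋=8140; principal=148307-8140=140167; balance=775276-140167=635109
11. interest=⌊635109·105/10000⌋=6668; principal=148307-6668=141639; balance=635109-141639=493470
12. interest=⌊493470·105/10000⌋=5181; principal=148307-5181=143126; balance=493470-143126=350344
13. interest=⌊350344·105/10000⌋=3678; principal=148307-3678=144629; balance=350344-144629=205715
14. interest=⌊205715·105/10000⌋=2160; principal=148307-2160=146147; balance=205715-146147=59568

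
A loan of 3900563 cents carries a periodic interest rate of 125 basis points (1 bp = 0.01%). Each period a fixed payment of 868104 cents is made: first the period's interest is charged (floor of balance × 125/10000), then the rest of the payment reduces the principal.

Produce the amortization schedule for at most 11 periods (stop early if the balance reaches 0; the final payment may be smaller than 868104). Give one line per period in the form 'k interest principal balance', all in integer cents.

1 48757 819347 3081216
2 38515 829589 2251627
3 28145 839959 1411668
4 17645 850459 561209
5 7015 561209 0

1. interest=⌊3900563·125/10000⌋=48757; principal=868104-48757=819347; balance=3900563-819347=3081216
2. interest=⌊3081216·125/10000⌋=38515; principal=868104-38515=829589; balance=3081216-829589=2251627
3. interest=⌊2251627·125/10000⌋=28145; principal=868104-28145=839959; balance=2251627-839959=1411668
4. interest=⌊1411668·125/10000⌋=17645; principal=868104-17645=850459; balance=1411668-850459=561209
5. interest=⌊561209·125/10000⌋=7015; principal=min(868104-7015,561209)=561209; balance=561209-561209=0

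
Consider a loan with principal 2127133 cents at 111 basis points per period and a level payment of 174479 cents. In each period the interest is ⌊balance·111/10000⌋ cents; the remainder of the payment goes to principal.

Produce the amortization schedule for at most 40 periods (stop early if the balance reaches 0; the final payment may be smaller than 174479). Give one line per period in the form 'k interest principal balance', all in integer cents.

1 23611 150868 1976265
2 21936 152543 1823722
3 20243 154236 1669486
4 18531 155948 1513538
5 16800 157679 1355859
6 15050 159429 1196430
7 13280 161199 1035231
8 11491 162988 872243
9 9681 164798 707445
10 7852 166627 540818
11 6003 168476 372342
12 4132 170347 201995
13 2242 172237 29758
14 330 29758 0

1. interest=⌊2127133·111/10000⌋=23611; principal=174479-23611=150868; balance=2127133-150868=1976265
2. interest=⌊1976265·111/10000⌋=21936; principal=174479-21936=152543; balance=1976265-152543=1823722
3. interest=⌊1823722·111/10000⌋=20243; principal=174479-20243=154236; balance=1823722-154236=1669486
4. interest=⌊1669486·111/10000⌋=18531; principal=174479-18531=155948; balance=1669486-155948=1513538
5. interest=⌊1513538·111/10000⌋=16800; principal=174479-16800=157679; balance=1513538-157679=1355859
6. interest=⌊1355859·111/10000⌋=15050; principal=174479-15050=159429; balance=1355859-159429=1196430
7. interest=⌊1196430·111/10000⌋=13280; principal=174479-13280=161199; balance=1196430-161199=1035231
8. interest=⌊1035231·111/10000⌋=11491; principal=174479-11491=162988; balance=1035231-162988=872243
9. interest=⌊872243·111/10000⌋=9681; principal=174479-9681=164798; balance=872243-164798=707445
10. interest=⌊707445·111/10000⌋=7852; principal=174479-7852=166627; balance=707445-166627=540818
11. interest=⌊540818·111/10000⌋=6003; principal=174479-6003=168476; balance=540818-168476=372342
12. interest=⌊372342·111/10000⌋=4132; principal=174479-4132=170347; balance=372342-170347=201995
13. interest=⌊201995·111/10000⌋=2242; principal=174479-2242=172237; balance=201995-172237=29758
14. interest=⌊29758·111/10000⌋=330; principal=min(174479-330,29758)=29758; balance=29758-29758=0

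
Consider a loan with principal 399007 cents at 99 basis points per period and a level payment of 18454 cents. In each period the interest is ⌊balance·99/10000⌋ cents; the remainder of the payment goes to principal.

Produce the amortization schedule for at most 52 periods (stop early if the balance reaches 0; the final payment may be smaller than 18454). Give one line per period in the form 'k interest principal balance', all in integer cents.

1 3950 14504 384503
2 3806 14648 369855
3 3661 14793 355062
4 3515 14939 340123
5 3367 15087 325036
6 3217 15237 309799
7 3067 15387 294412
8 2914 15540 278872
9 2760 15694 263178
10 2605 15849 247329
11 2448 16006 231323
12 2290 16164 215159
13 2130 16324 198835
14 1968 16486 182349
15 1805 16649 165700
16 1640 16814 148886
17 1473 16981 131905
18 1305 17149 114756
19 1136 17318 97438
20 964 17490 79948
21 791 17663 62285
22 616 17838 44447
23 440 18014 26433
24 261 18193 8240
25 81 8240 0

1. interest=⌊399007·99/10000⌋=3950; principal=18454-3950=14504; balance=399007-14504=384503
2. interest=⌊384503·99/10000⌋=3806; principal=18454-3806=14648; balance=384503-14648=369855
3. interest=⌊369855·99/10000⌋=3661; principal=18454-3661=14793; balance=369855-14793=355062
4. interest=⌊355062·99/10000⌋=3515; principal=18454-3515=14939; balance=355062-14939=340123
5. interest=⌊340123·99/10000⌋=3367; principal=18454-3367=15087; balance=340123-15087=325036
6. interest=⌊325036·99/10000⌋=3217; principal=18454-3217=15237; balance=325036-15237=309799
7. interest=⌊309799·99/10000⌋=3067; principal=18454-3067=15387; balance=309799-15387=294412
8. interest=⌊294412·99/10000⌋=2914; principal=18454-2914=15540; balance=294412-15540=278872
9. interest=⌊278872·99/10000⌋=2760; principal=18454-2760=15694; balance=278872-15694=263178
10. interest=⌊263178·99/10000⌋=2605; principal=18454-2605=15849; balance=263178-15849=247329
11. interest=⌊247329·99/10000⌋=2448; principal=18454-2448=16006; balance=247329-16006=231323
12. interest=⌊231323·99/10000⌋=2290; principal=18454-2290=16164; balance=231323-16164=215159
13. interest=⌊215159·99/10000⌋=2130; principal=18454-2130=16324; balance=215159-16324=198835
14. interest=⌊198835·99/10000⌋=1968; principal=18454-1968=16486; balance=198835-16486=182349
15. interest=⌊182349·99/10000⌋=1805; principal=18454-1805=16649; balance=182349-16649=165700
16. interest=⌊165700·99/10000⌋=1640; principal=18454-1640=16814; balance=165700-16814=148886
17. interest=⌊148886·99/10000⌋=1473; principal=18454-1473=16981; balance=148886-16981=131905
18. interest=⌊131905·99/10000⌋=1305; principal=18454-1305=17149; balance=131905-17149=114756
19. interest=⌊114756·99/10000⌋=1136; principal=18454-1136=17318; balance=114756-17318=97438
20. interest=⌊97438·99/10000⌋=964; principal=18454-964=17490; balance=97438-17490=79948
21. interest=⌊79948·99/10000⌋=791; principal=18454-791=17663; balance=79948-17663=62285
22. interest=⌊62285·99/10000⌋=616; principal=18454-616=17838; balance=62285-17838=44447
23. interest=⌊44447·99/10000⌋=440; principal=18454-440=18014; balance=44447-18014=26433
24. interest=⌊26433·99/10000⌋=261; principal=18454-261=18193; balance=26433-18193=8240
25. interest=⌊8240·99/10000⌋=81; principal=min(18454-81,8240)=8240; balance=8240-8240=0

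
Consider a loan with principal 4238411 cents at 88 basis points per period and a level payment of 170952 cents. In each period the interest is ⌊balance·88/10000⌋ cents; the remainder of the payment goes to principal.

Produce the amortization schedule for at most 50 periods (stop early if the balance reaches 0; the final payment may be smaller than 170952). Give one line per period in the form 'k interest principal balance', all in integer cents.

1. interest=⌊4238411·88/10000⌋=37298; principal=170952-37298=133654; balance=4238411-133654=4104757
2. interest=⌊4104757·88/10000⌋=36121; principal=170952-36121=134831; balance=4104757-134831=3969926
3. interest=⌊3969926·88/10000⌋=34935; principal=170952-34935=136017; balance=3969926-136017=3833909
4. interest=⌊3833909·88/10000⌋=33738; principal=170952-33738=137214; balance=3833909-137214=3696695
5. interest=⌊3696695·88/10000⌋=32530; principal=170952-32530=138422; balance=3696695-138422=3558273
6. interest=⌊3558273·88/10000⌋=31312; principal=170952-31312=139640; balance=3558273-139640=3418633
7. interest=⌊3418633·88/10000⌋=30083; principal=170952-30083=140869; balance=3418633-140869=3277764
8. interest=⌊3277764·88/10000⌋=28844; principal=170952-28844=142108; balance=3277764-142108=3135656
9. interest=⌊3135656·88/10000⌋=27593; principal=170952-27593=143359; balance=3135656-143359=2992297
10. interest=⌊2992297·88/10000⌋=26332; principal=170952-26332=144620; balance=2992297-144620=2847677
11. interest=⌊2847677·88/10000⌋=25059; principal=170952-25059=145893; balance=2847677-145893=2701784
12. interest=⌊2701784·88/10000⌋=23775; principal=170952-23775=147177; balance=2701784-147177=2554607
13. interest=⌊2554607·88/10000⌋=22480; principal=170952-22480=148472; balance=2554607-148472=2406135
14. interest=⌊2406135·88/10000⌋=21173; principal=170952-21173=149779; balance=2406135-149779=2256356
15. interest=⌊2256356·88/10000⌋=19855; principal=170952-19855=151097; balance=2256356-151097=2105259
16. interest=⌊2105259·88/10000⌋=18526; principal=170952-18526=152426; balance=2105259-152426=1952833
17. interest=⌊1952833·88/10000⌋=17184; principal=170952-17184=153768; balance=1952833-153768=1799065
18. interest=⌊1799065·88/10000⌋=15831; principal=170952-15831=155121; balance=1799065-155121=1643944
19. interest=⌊1643944·88/10000⌋=14466; principal=170952-14466=156486; balance=1643944-156486=1487458
20. interest=⌊1487458·88/10000⌋=13089; principal=170952-13089=157863; balance=1487458-157863=1329595
21. interest=⌊1329595·88/10000⌋=11700; principal=170952-11700=159252; balance=1329595-159252=1170343
22. interest=⌊1170343·88/10000⌋=10299; principal=170952-10299=160653; balance=1170343-160653=1009690
23. interest=⌊1009690·88/10000⌋=8885; principal=170952-8885=162067; balance=1009690-162067=847623
24. interest=⌊847623·88/10000⌋=7459; principal=170952-7459=163493; balance=847623-163493=684130
25. interest=⌊684130·88/10000⌋=6020; principal=170952-6020=164932; balance=684130-164932=519198
26. interest=⌊519198·88/10000⌋=4568; principal=170952-4568=166384; balance=519198-166384=352814
27. interest=⌊352814·88/10000⌋=3104; principal=170952-3104=167848; balance=352814-167848=184966
28. interest=⌊184966·88/10000⌋=1627; principal=170952-1627=169325; balance=184966-169325=15641
29. interest=⌊15641·88/10000⌋=137; principal=min(170952-137,15641)=15641; balance=15641-15641=0

1 37298 133654 4104757
2 36121 134831 3969926
3 34935 136017 3833909
4 33738 137214 3696695
5 32530 138422 3558273
6 31312 139640 3418633
7 30083 140869 3277764
8 28844 142108 3135656
9 27593 143359 2992297
10 26332 144620 2847677
11 25059 145893 2701784
12 23775 147177 2554607
13 22480 148472 2406135
14 21173 149779 2256356
15 19855 151097 2105259
16 18526 152426 1952833
17 17184 153768 1799065
18 15831 155121 1643944
19 14466 156486 1487458
20 13089 157863 1329595
21 11700 159252 1170343
22 10299 160653 1009690
23 8885 162067 847623
24 7459 163493 684130
25 6020 164932 519198
26 4568 166384 352814
27 3104 167848 184966
28 1627 169325 15641
29 137 15641 0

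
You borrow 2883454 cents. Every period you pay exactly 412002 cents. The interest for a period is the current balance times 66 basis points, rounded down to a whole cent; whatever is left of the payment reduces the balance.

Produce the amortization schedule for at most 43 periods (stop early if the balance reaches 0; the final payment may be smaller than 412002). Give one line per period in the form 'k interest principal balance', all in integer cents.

1 19030 392972 2490482
2 16437 395565 2094917
3 13826 398176 1696741
4 11198 400804 1295937
5 8553 403449 892488
6 5890 406112 486376
7 3210 408792 77584
8 512 77584 0

1. interest=⌊2883454·66/10000⌋=19030; principal=412002-19030=392972; balance=2883454-392972=2490482
2. interest=⌊2490482·66/10000⌋=16437; principal=412002-16437=395565; balance=2490482-395565=2094917
3. interest=⌊2094917·66/10000⌋=13826; principal=412002-13826=398176; balance=2094917-398176=1696741
4. interest=⌊1696741·66/10000⌋=11198; principal=412002-11198=400804; balance=1696741-400804=1295937
5. interest=⌊1295937·66/10000⌋=8553; principal=412002-8553=403449; balance=1295937-403449=892488
6. interest=⌊892488·66/10000⌋=5890; principal=412002-5890=406112; balance=892488-406112=486376
7. interest=⌊486376·66/10000⌋=3210; principal=412002-3210=408792; balance=486376-408792=77584
8. interest=⌊77584·66/10000⌋=512; principal=min(412002-512,77584)=77584; balance=77584-77584=0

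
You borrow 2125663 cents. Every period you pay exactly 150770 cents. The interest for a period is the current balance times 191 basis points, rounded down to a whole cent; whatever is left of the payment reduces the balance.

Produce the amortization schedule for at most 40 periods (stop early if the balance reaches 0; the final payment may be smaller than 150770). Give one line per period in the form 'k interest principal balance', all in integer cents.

1 40600 110170 2015493
2 38495 112275 1903218
3 36351 114419 1788799
4 34166 116604 1672195
5 31938 118832 1553363
6 29669 121101 1432262
7 27356 123414 1308848
8 24998 125772 1183076
9 22596 128174 1054902
10 20148 130622 924280
11 17653 133117 791163
12 15111 135659 655504
13 12520 138250 517254
14 9879 140891 376363
15 7188 143582 232781
16 4446 146324 86457
17 1651 86457 0

1. interest=⌊2125663·191/10000⌋=40600; principal=150770-40600=110170; balance=2125663-110170=2015493
2. interest=⌊2015493·191/10000⌋=38495; principal=150770-38495=112275; balance=2015493-112275=1903218
3. interest=⌊1903218·191/10000⌋=36351; principal=150770-36351=114419; balance=1903218-114419=1788799
4. interest=⌊1788799·191/10000⌋=34166; principal=150770-34166=116604; balance=1788799-116604=1672195
5. interest=⌊1672195·191/10000⌋=31938; principal=150770-31938=118832; balance=1672195-118832=1553363
6. interest=⌊1553363·191/10000⌋=29669; principal=150770-29669=121101; balance=1553363-121101=1432262
7. interest=⌊1432262·191/10000⌋=27356; principal=150770-27356=123414; balance=1432262-123414=1308848
8. interest=⌊1308848·191/10000⌋=24998; principal=150770-24998=125772; balance=1308848-125772=1183076
9. interest=⌊1183076·191/10000⌋=22596; principal=150770-22596=128174; balance=1183076-128174=1054902
10. interest=⌊1054902·191/10000⌋=20148; principal=150770-20148=130622; balance=1054902-130622=924280
11. interest=⌊924280·191/10000⌋=17653; principal=150770-17653=133117; balance=924280-133117=791163
12. interest=⌊791163·191/10000⌋=15111; principal=150770-15111=135659; balance=791163-135659=655504
13. interest=⌊655504·191/10000⌋=12520; principal=150770-12520=138250; balance=655504-138250=517254
14. interest=⌊517254·191/10000⌋=9879; principal=150770-9879=140891; balance=517254-140891=376363
15. interest=⌊376363·191/10000⌋=7188; principal=150770-7188=143582; balance=376363-143582=232781
16. interest=⌊232781·191/10000⌋=4446; principal=150770-4446=146324; balance=232781-146324=86457
17. interest=⌊86457·191/10000⌋=1651; principal=min(150770-1651,86457)=86457; balance=86457-86457=0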